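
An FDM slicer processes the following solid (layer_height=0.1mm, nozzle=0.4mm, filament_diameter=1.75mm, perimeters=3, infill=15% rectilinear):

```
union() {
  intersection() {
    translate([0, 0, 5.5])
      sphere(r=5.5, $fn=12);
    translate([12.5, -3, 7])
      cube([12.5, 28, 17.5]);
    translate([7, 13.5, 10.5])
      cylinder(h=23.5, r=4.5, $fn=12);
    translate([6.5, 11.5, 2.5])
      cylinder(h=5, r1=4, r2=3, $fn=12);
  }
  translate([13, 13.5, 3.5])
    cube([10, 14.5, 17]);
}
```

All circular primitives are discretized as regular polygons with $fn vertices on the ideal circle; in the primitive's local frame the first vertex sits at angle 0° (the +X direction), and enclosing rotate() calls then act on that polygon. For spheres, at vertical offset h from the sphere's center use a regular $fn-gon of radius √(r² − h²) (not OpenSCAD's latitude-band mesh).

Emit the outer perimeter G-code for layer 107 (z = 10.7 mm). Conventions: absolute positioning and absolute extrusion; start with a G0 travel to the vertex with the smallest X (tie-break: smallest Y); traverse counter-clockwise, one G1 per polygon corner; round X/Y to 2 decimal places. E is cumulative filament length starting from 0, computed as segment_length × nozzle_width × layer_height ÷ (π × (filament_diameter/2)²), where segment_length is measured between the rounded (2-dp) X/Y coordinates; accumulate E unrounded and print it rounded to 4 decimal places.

G0 X13.00 Y13.50 Z10.70
G1 X23.00 Y13.50 E0.1663
G1 X23.00 Y28.00 E0.4074
G1 X13.00 Y28.00 E0.5737
G1 X13.00 Y13.50 E0.8149

At z = 10.7 mm: the r=5.5 sphere contributes a regular 12-gon of circumradius √(5.5²−5.2²) = 1.792; the cube at (12.5, -3) (footprint 12.5×28) is included at this height; the r=4.5 cylinder at (7, 13.5) contributes a regular 12-gon of circumradius 4.5; the cone at (6.5, 11.5) does not reach this height (z outside [2.5, 7.5]); Taking the intersection: at least one operand is absent at this height, so nothing remains; the cube at (13, 13.5) is present — its section is the full 10×14.5 rectangle; Taking the union: only the 10×14.5 cube at (13, 13.5) is present, so the union is just that shape — 1 connected region. The outline is a single polygon with 4 vertices. Extrusion per mm of travel: 0.4 × 0.1 / (π × 0.875²) = 0.016630. Accumulating E over each segment gives final E = 0.8149.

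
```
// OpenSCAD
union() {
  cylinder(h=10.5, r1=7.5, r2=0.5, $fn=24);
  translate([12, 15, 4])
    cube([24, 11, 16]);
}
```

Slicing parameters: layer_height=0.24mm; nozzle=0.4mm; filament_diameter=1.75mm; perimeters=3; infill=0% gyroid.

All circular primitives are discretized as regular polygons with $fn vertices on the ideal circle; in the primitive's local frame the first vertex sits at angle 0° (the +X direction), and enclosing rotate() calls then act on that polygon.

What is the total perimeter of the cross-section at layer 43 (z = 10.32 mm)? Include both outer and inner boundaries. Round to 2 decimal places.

73.88 mm

At z = 10.32 mm: the cone (r1=7.5→r2=0.5) has section circumradius 0.620 here — a regular 24-gon (perimeter = 2·24·0.620·sin(180°/24) = 3.88 mm); the 24×11 cube at (12, 15) contributes its full rectangle (perimeter 70.00 mm); Combining (union): the 2 present regions are separate (no shared area or edge), so areas and boundary lengths simply add and each stays a separate island — boundary = 73.88 mm. Overall, the cross-section has 2 separate islands. Total boundary length (outer) = 73.88 mm.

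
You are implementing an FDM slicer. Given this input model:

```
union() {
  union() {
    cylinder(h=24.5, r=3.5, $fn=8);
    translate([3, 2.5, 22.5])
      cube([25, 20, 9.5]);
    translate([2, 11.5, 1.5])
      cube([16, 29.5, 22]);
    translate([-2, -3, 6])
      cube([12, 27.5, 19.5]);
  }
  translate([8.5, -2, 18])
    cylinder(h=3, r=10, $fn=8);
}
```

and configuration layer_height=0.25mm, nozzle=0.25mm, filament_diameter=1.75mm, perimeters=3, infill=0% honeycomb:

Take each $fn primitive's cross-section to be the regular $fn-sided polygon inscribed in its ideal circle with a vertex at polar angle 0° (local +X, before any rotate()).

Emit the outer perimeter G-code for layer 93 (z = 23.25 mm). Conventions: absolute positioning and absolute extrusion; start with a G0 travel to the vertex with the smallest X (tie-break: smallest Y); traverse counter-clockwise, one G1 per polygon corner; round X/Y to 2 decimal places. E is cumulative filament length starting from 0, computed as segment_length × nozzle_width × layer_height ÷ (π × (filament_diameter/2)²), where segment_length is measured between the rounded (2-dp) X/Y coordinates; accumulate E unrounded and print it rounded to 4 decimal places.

At z = 23.25 mm: the r=3.5 cylinder contributes a regular 8-gon of circumradius 3.5; the cube at (3, 2.5) (footprint 25×20) is included at this height; the cube at (2, 11.5) (footprint 16×29.5) is included at this height; the cube at (-2, -3) (footprint 12×27.5) is included at this height; Taking the union: the regions partially overlap (shared area 361.06 mm²), so overlapping operands fuse into one piece — 1 connected region; the cylinder at (8.5, -2) is absent (z outside [18, 21]); Merging all regions: only that combined region is present, so the union is just that shape — 1 connected region. The outline is a single polygon with 18 vertices. Extrusion per mm of travel: 0.25 × 0.25 / (π × 0.875²) = 0.025984. Accumulating E over each segment gives final E = 3.8777.

G0 X-3.50 Y0.00 Z23.25
G1 X-2.47 Y-2.47 E0.0695
G1 X-2.00 Y-2.67 E0.0828
G1 X-2.00 Y-3.00 E0.0914
G1 X-1.21 Y-3.00 E0.1119
G1 X0.00 Y-3.50 E0.1459
G1 X1.21 Y-3.00 E0.1800
G1 X10.00 Y-3.00 E0.4084
G1 X10.00 Y2.50 E0.5513
G1 X28.00 Y2.50 E1.0190
G1 X28.00 Y22.50 E1.5387
G1 X18.00 Y22.50 E1.7985
G1 X18.00 Y41.00 E2.2792
G1 X2.00 Y41.00 E2.6950
G1 X2.00 Y24.50 E3.1237
G1 X-2.00 Y24.50 E3.2277
G1 X-2.00 Y2.67 E3.7949
G1 X-2.47 Y2.47 E3.8082
G1 X-3.50 Y0.00 E3.8777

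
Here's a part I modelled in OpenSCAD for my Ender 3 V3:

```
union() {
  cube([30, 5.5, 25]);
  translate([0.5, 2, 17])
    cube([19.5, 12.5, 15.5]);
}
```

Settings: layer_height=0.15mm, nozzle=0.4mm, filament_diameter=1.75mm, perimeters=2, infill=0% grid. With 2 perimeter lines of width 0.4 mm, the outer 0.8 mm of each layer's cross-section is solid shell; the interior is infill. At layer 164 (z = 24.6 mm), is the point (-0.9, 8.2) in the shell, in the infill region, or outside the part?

outside

At z = 24.6 mm: the cube is present — its section is the full 30×5.5 rectangle; the cube at (0.5, 2) is present — its section is the full 19.5×12.5 rectangle; Merging all regions: the regions partially overlap (shared area 68.25 mm²), so overlapping operands fuse into one piece — 1 connected region. Overall, the cross-section is a single solid region. The nearest boundary edge runs (0.50, 5.50)→(0.50, 14.50); distance from the point to it = 1.40 mm. The point is not inside any of the regions above, so it lies outside the cross-section (1.40 mm from the nearest boundary).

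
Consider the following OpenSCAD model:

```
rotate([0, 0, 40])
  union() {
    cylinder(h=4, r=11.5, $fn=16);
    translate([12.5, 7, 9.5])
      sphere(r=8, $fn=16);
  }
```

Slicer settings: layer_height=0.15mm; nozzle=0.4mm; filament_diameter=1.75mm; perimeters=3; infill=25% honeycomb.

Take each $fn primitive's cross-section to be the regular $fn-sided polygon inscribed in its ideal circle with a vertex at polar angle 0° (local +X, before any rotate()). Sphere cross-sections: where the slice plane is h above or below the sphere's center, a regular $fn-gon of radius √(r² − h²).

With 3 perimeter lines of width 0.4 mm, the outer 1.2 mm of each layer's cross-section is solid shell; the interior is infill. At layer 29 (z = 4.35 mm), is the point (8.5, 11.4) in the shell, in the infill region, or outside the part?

infill

At z = 4.35 mm: the cylinder does not reach this height (z outside [0, 4]); the r=8 sphere at (12.5, 7) slices to a regular 16-gon of circumradius 6.122 (√(r²−h²) with h=5.15 from center); Taking the union: only the r=8 sphere at (12.5, 7) is present, so the union is just that shape — 1 connected region; (whole slice rotated 40° about Z — lengths, areas and connectivity unchanged). Overall, the cross-section is a single solid region. Undo the 40° rotation: the query point maps to (13.839, 3.269) in the un-rotated model frame. The nearest boundary edge runs (12.50, 0.88)→(14.84, 1.34); distance from the point to it = 2.08 mm. The point is inside the cross-section and 2.08 mm from the nearest boundary — more than the 1.2 mm shell width (3 × 0.4), so it's in the infill interior.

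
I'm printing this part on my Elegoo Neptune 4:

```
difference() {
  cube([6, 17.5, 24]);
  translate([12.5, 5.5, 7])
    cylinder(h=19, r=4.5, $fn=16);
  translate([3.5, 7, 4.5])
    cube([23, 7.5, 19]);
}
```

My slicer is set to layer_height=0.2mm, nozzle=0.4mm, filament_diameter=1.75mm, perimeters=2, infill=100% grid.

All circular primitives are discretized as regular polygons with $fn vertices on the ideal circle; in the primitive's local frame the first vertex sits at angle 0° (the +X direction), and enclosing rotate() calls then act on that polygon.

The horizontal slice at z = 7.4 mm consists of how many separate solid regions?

1

At z = 7.4 mm: the 6×17.5 cube contributes its full rectangle; the cylinder at (12.5, 5.5): section is a regular 16-gon, circumradius r=4.5; the cube at (3.5, 7) is present — its section is the full 23×7.5 rectangle; After the difference (first − rest): starting from the 6×17.5 cube, the r=4.5 cylinder at (12.5, 5.5) misses the remaining region (no effect); the 23×7.5 cube at (3.5, 7) partially overlaps it — only the 18.75 mm² overlap (of its 172.50 mm²) is removed, clipping the outline — 1 connected region. The result has 1 disconnected region.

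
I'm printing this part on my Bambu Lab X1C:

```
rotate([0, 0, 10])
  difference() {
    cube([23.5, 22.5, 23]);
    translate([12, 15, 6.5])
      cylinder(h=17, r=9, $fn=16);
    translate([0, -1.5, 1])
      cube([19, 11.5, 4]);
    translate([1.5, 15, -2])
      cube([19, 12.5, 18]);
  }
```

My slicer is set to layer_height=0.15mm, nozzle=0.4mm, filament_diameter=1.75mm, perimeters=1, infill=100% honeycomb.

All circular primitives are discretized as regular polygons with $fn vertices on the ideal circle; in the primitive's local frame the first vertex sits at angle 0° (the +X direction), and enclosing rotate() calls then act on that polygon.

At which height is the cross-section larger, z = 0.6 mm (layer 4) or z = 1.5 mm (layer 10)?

Layer 4 (z = 0.6): the cube (footprint 23.5×22.5) is included at this height (area 528.75 mm²); the cylinder at (12, 15) is not intersected at this z (z outside [6.5, 23.5]); the cube at (0, -1.5) does not reach this height (z outside [1, 5]); the cube at (1.5, 15) is present — its section is the full 19×12.5 rectangle (area 237.50 mm²); Taking the first minus the rest: starting from the 23.5×22.5 cube (528.75 mm²), the 19×12.5 cube at (1.5, 15) partially overlaps it — only the 142.50 mm² overlap (of its 237.50 mm²) is removed, clipping the outline — area = 386.25 mm²; (rotated 10° about Z; rotation is an isometry so areas/perimeters/island counts are preserved). So its area = 386.25 mm². Layer 10 (z = 1.5): the 23.5×22.5 cube contributes its full rectangle (area 528.75 mm²); the cylinder at (12, 15) does not reach this height (z outside [6.5, 23.5]); the cube at (0, -1.5) is present — its section is the full 19×11.5 rectangle (area 218.50 mm²); the cube at (1.5, 15) is present — its section is the full 19×12.5 rectangle (area 237.50 mm²); Taking the first minus the rest: starting from the 23.5×22.5 cube (528.75 mm²), the 19×11.5 cube at (0, -1.5) partially overlaps it — only the 190.00 mm² overlap (of its 218.50 mm²) is removed, clipping the outline; the 19×12.5 cube at (1.5, 15) partially overlaps it — only the 142.50 mm² overlap (of its 237.50 mm²) is removed, clipping the outline — area = 196.25 mm²; (whole slice rotated 10° about Z — lengths, areas and connectivity unchanged). So its area = 196.25 mm². Layer 4 is larger (386.25 vs 196.25 mm²).

layer 4 (z = 0.6 mm)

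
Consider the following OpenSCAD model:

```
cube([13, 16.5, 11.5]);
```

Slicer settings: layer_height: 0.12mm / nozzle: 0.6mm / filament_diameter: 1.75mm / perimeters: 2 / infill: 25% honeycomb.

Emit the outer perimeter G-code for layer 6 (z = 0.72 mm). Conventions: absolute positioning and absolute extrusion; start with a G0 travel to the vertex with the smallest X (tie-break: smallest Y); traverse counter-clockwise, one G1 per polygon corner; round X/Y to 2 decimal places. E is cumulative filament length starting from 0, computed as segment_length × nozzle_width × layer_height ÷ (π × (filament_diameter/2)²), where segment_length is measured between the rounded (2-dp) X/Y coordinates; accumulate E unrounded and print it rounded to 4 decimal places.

At z = 0.72 mm: the 13×16.5 cube contributes its full rectangle. The outline is a single polygon with 4 vertices. Extrusion per mm of travel: 0.6 × 0.12 / (π × 0.875²) = 0.029934. Accumulating E over each segment gives final E = 1.7661.

G0 X0.00 Y0.00 Z0.72
G1 X13.00 Y0.00 E0.3891
G1 X13.00 Y16.50 E0.8831
G1 X0.00 Y16.50 E1.2722
G1 X0.00 Y0.00 E1.7661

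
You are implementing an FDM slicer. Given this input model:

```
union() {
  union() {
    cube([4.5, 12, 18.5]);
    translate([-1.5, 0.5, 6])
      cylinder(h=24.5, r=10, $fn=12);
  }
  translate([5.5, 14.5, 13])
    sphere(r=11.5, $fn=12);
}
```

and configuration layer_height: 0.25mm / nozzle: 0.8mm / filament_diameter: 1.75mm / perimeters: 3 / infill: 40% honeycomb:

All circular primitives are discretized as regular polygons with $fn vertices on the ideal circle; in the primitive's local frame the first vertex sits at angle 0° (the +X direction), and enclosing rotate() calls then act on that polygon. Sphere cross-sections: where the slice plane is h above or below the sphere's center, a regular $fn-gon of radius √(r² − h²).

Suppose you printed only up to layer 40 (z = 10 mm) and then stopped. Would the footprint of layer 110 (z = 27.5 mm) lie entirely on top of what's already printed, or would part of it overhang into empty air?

entirely on top

Compare the two slices. At z = 10: the cube (footprint 4.5×12) is included at this height (area 54.00 mm²); the r=10 cylinder at (-1.5, 0.5) contributes a regular 12-gon of circumradius 10 (area = (12/2)·10.000²·sin(360°/12) = 300.00 mm²); Combining (union): the regions partially overlap — summed areas 354.00 mm² minus the doubly-counted overlap 42.36 mm² gives 311.64 mm² — area = 311.64 mm²; the sphere at (5.5, 14.5): section is a regular 12-gon, circumradius = √(r²−h²) = √(11.5²−3²) = 11.102 (area = (12/2)·11.102²·sin(360°/12) = 369.75 mm²); Combining (union): the regions partially overlap — summed areas 681.39 mm² minus the doubly-counted overlap 57.48 mm² gives 623.91 mm² — area = 623.91 mm². At z = 27.5: the cube is not intersected at this z (z outside [0, 18.5]); the r=10 cylinder at (-1.5, 0.5) gives a regular 12-gon of circumradius 10 (constant along its height) (area = (12/2)·10.000²·sin(360°/12) = 300.00 mm²); Merging all regions: only the r=10 cylinder at (-1.5, 0.5) is present, so the union is just that shape — area = 300.00 mm²; the sphere at (5.5, 14.5) is not intersected at this z (|z−center|=14.500 > r=11.5); Merging all regions: only that combined region is present, so the union is just that shape — area = 300.00 mm². Checking containment: the cross-section at z = 27.5 is a subset of the cross-section at z = 10.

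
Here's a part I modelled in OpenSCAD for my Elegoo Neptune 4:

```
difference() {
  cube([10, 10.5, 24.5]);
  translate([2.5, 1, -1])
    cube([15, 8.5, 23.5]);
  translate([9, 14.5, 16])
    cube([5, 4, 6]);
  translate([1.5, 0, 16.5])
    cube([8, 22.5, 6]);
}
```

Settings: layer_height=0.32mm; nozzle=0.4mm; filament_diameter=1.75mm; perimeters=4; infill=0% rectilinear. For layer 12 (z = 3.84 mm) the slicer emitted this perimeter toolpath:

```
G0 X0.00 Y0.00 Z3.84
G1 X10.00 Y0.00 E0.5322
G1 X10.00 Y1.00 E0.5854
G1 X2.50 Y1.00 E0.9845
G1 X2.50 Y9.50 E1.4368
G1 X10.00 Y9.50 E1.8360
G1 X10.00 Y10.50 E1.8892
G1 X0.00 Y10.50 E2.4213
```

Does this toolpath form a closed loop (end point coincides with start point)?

no

Start point (G0): (0.00, 0.00). End point (last G1): the path does not return to the start — open.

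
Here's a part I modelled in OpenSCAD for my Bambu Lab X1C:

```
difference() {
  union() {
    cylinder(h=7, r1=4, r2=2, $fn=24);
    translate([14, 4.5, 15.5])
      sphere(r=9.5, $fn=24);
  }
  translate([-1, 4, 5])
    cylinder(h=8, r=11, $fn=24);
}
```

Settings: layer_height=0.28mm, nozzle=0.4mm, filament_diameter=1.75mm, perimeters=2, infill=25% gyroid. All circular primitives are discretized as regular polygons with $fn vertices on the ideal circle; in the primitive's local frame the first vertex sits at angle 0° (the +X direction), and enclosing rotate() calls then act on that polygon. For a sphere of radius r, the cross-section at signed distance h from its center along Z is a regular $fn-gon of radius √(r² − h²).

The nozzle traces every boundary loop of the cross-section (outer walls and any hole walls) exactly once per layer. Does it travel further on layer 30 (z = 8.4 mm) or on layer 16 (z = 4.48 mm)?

layer 30 (z = 8.4 mm)

Layer 30 (z = 8.4): the cone is not intersected at this z (z outside [0, 7]); the r=9.5 sphere at (14, 4.5) slices to a regular 24-gon of circumradius 6.312 (√(r²−h²) with h=7.1 from center) (perimeter = 2·24·6.312·sin(180°/24) = 39.55 mm); Taking the union: only the r=9.5 sphere at (14, 4.5) is present, so the union is just that shape — boundary = 39.55 mm; the r=11 cylinder at (-1, 4) gives a regular 24-gon of circumradius 11 (constant along its height) (perimeter = 2·24·11.000·sin(180°/24) = 68.92 mm); After the difference (first − rest): starting from the result so far, the r=11 cylinder at (-1, 4) partially overlaps it — only the 12.01 mm² overlap (of its 375.81 mm²) is removed, clipping the outline — boundary = 39.08 mm. So its perimeter = 39.08 mm. Layer 16 (z = 4.48): the cone (r1=4→r2=2) has section circumradius 2.720 here — a regular 24-gon (perimeter = 2·24·2.720·sin(180°/24) = 17.04 mm); the sphere at (14, 4.5) is absent (|z−center|=11.020 > r=9.5); Taking the union: only the cone is present, so the union is just that shape — boundary = 17.04 mm; the cylinder at (-1, 4) does not reach this height (z outside [5, 13]); After the difference (first − rest): none of the subtracted shapes is present at this height, so the result so far is unchanged — boundary = 17.04 mm. So its perimeter = 17.04 mm. Layer 30 is larger (39.08 vs 17.04 mm).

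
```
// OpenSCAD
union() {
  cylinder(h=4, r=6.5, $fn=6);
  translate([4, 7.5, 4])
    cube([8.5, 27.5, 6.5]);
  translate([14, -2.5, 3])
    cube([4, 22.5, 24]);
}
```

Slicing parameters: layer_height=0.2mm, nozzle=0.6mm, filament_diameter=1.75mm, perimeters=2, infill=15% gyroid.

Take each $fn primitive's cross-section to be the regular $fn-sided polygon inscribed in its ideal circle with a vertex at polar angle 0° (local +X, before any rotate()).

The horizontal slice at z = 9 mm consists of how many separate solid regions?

2

At z = 9 mm: the cylinder is not intersected at this z (z outside [0, 4]); the cube at (4, 7.5) (footprint 8.5×27.5) is included at this height; the 4×22.5 cube at (14, -2.5) contributes its full rectangle; Combining (union): the 2 present regions are separate (no shared area or edge), so areas and boundary lengths simply add and each stays a separate island — 2 connected regions. The result has 2 disconnected regions.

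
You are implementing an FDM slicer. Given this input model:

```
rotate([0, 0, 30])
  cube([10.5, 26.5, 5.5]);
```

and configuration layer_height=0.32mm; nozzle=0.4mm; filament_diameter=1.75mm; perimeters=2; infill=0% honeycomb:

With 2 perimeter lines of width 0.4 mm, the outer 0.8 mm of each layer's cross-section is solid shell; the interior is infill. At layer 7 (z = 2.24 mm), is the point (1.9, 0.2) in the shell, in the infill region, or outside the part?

At z = 2.24 mm: the cube (footprint 10.5×26.5) is included at this height; (whole slice rotated 30° about Z — lengths, areas and connectivity unchanged). Overall, the cross-section is a single solid region. Undo the 30° rotation: the query point maps to (1.745, -0.777) in the un-rotated model frame. The nearest boundary edge runs (0.00, 0.00)→(10.50, 0.00); distance from the point to it = 0.78 mm. The point is not inside any of the regions above, so it lies outside the cross-section (0.78 mm from the nearest boundary).

outside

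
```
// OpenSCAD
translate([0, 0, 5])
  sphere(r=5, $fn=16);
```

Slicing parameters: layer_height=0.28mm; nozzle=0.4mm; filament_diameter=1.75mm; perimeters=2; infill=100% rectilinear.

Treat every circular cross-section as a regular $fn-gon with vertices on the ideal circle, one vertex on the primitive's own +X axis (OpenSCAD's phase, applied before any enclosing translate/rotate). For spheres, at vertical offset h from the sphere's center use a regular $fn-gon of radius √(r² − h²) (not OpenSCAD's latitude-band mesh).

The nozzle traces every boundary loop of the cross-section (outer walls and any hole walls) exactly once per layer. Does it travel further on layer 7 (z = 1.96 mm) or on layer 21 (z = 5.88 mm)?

layer 21 (z = 5.88 mm)

Layer 7 (z = 1.96): the sphere: section is a regular 16-gon, circumradius = √(r²−h²) = √(5²−3.04²) = 3.970 (perimeter = 2·16·3.970·sin(180°/16) = 24.78 mm). So its perimeter = 24.78 mm. Layer 21 (z = 5.88): the r=5 sphere contributes a regular 16-gon of circumradius √(5²−0.88²) = 4.922 (perimeter = 2·16·4.922·sin(180°/16) = 30.73 mm). So its perimeter = 30.73 mm. Layer 21 is larger (30.73 vs 24.78 mm).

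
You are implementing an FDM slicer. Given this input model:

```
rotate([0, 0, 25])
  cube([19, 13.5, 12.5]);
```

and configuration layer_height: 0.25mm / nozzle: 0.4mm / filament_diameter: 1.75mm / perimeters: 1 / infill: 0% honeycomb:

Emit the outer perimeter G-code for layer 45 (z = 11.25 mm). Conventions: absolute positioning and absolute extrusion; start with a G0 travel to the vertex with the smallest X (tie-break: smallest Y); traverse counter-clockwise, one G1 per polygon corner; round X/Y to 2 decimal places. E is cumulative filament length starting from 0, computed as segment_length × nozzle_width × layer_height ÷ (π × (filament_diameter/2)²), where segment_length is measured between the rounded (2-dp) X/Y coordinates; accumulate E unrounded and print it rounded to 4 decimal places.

G0 X-5.71 Y12.24 Z11.25
G1 X0.00 Y0.00 E0.5615
G1 X17.22 Y8.03 E1.3515
G1 X11.51 Y20.26 E1.9126
G1 X-5.71 Y12.24 E2.7024

At z = 11.25 mm: the cube (footprint 19×13.5) is included at this height; (whole slice rotated 25° about Z — lengths, areas and connectivity unchanged). The outline is a single polygon with 4 vertices. Extrusion per mm of travel: 0.4 × 0.25 / (π × 0.875²) = 0.041575. Accumulating E over each segment gives final E = 2.7024.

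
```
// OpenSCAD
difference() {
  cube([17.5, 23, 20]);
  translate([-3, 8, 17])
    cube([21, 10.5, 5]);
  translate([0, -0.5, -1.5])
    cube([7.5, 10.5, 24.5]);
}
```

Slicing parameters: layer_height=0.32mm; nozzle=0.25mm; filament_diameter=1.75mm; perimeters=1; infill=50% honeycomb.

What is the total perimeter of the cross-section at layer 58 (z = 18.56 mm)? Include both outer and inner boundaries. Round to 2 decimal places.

80.00 mm

At z = 18.56 mm: the cube is present — its section is the full 17.5×23 rectangle (perimeter 81.00 mm); the cube at (-3, 8) (footprint 21×10.5) is included at this height (perimeter 63.00 mm); the cube at (0, -0.5) (footprint 7.5×10.5) is included at this height (perimeter 36.00 mm); After the difference (first − rest): starting from the 17.5×23 cube, the 21×10.5 cube at (-3, 8) partially overlaps it — only the 183.75 mm² overlap (of its 220.50 mm²) is removed, clipping the outline; the 7.5×10.5 cube at (0, -0.5) partially overlaps it — only the 60.00 mm² overlap (of its 78.75 mm²) is removed, clipping the outline — boundary = 80.00 mm. Overall, the cross-section has 2 separate islands. Total boundary length (outer) = 80.00 mm.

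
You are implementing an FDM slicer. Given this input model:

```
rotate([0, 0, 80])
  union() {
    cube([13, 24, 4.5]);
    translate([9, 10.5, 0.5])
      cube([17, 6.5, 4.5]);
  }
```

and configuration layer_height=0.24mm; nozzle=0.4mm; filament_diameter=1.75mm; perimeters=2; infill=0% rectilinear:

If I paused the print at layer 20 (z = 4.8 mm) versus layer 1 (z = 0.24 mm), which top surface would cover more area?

Layer 20 (z = 4.8): the cube is absent (z outside [0, 4.5]); the cube at (9, 10.5) (footprint 17×6.5) is included at this height (area 110.50 mm²); Taking the union: only the 17×6.5 cube at (9, 10.5) is present, so the union is just that shape — area = 110.50 mm²; (whole slice rotated 80° about Z — lengths, areas and connectivity unchanged). So its area = 110.50 mm². Layer 1 (z = 0.24): the cube (footprint 13×24) is included at this height (area 312.00 mm²); the cube at (9, 10.5) is absent (z outside [0.5, 5]); Merging all regions: only the 13×24 cube is present, so the union is just that shape — area = 312.00 mm²; (whole slice rotated 80° about Z — lengths, areas and connectivity unchanged). So its area = 312.00 mm². Layer 1 is larger (312.00 vs 110.50 mm²).

layer 1 (z = 0.24 mm)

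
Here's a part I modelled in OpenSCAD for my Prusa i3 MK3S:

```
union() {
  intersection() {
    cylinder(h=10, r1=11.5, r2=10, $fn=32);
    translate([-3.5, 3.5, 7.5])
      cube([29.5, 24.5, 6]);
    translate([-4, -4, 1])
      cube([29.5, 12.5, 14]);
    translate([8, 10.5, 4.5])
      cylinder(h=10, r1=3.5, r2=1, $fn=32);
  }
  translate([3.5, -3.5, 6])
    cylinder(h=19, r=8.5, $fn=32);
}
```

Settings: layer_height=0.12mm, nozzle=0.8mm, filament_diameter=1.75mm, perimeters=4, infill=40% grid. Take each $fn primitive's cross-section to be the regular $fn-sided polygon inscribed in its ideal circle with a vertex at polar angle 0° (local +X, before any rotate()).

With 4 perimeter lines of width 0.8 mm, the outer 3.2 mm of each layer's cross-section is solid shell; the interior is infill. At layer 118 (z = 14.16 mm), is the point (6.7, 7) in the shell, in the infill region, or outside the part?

outside

At z = 14.16 mm: the cone does not reach this height (z outside [0, 10]); the cube at (-3.5, 3.5) is not intersected at this z (z outside [7.5, 13.5]); the cube at (-4, -4) is present — its section is the full 29.5×12.5 rectangle; the cone at (8, 10.5) (r1=3.5→r2=1) has section circumradius 1.085 here — a regular 32-gon; Keeping only the common overlap: at least one operand is absent at this height, so nothing remains; the r=8.5 cylinder at (3.5, -3.5) contributes a regular 32-gon of circumradius 8.5; Taking the union: only the r=8.5 cylinder at (3.5, -3.5) is present, so the union is just that shape — 1 connected region. Overall, the cross-section is a single solid region. The nearest boundary edge runs (6.75, 4.35)→(5.16, 4.84); distance from the point to it = 2.52 mm. The point is not inside any of the regions above, so it lies outside the cross-section (2.52 mm from the nearest boundary).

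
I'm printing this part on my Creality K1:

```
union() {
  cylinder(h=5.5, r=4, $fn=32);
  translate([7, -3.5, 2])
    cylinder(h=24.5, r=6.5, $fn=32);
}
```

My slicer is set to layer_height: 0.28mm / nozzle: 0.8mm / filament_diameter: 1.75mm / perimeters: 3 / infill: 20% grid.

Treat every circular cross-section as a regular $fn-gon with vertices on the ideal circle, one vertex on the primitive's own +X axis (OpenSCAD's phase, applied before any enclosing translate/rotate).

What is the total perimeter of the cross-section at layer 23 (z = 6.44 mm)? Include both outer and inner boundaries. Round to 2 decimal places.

40.78 mm

At z = 6.44 mm: the cylinder does not reach this height (z outside [0, 5.5]); the cylinder at (7, -3.5): section is a regular 32-gon, circumradius r=6.5 (perimeter = 2·32·6.500·sin(180°/32) = 40.78 mm); Combining (union): only the r=6.5 cylinder at (7, -3.5) is present, so the union is just that shape — boundary = 40.78 mm. Overall, the cross-section is a single solid region. Total boundary length (outer) = 40.78 mm.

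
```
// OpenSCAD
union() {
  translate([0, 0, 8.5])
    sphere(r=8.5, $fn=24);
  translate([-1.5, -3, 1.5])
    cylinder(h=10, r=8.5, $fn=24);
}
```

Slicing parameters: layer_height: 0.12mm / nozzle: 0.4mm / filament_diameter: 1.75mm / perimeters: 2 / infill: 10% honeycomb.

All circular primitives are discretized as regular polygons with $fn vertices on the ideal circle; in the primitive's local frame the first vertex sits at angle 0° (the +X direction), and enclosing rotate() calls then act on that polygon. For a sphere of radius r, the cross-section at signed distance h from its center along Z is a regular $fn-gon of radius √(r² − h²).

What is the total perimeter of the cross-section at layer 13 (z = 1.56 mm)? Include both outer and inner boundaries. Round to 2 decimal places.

At z = 1.56 mm: the r=8.5 sphere slices to a regular 24-gon of circumradius 4.908 (√(r²−h²) with h=6.94 from center) (perimeter = 2·24·4.908·sin(180°/24) = 30.75 mm); the cylinder at (-1.5, -3): section is a regular 24-gon, circumradius r=8.5 (perimeter = 2·24·8.500·sin(180°/24) = 53.25 mm); Merging all regions: the r=8.5 sphere lies entirely inside the r=8.5 cylinder at (-1.5, -3), so the union is just the r=8.5 cylinder at (-1.5, -3) — boundary = 53.25 mm. Overall, the cross-section is a single solid region. Total boundary length (outer) = 53.25 mm.

53.25 mm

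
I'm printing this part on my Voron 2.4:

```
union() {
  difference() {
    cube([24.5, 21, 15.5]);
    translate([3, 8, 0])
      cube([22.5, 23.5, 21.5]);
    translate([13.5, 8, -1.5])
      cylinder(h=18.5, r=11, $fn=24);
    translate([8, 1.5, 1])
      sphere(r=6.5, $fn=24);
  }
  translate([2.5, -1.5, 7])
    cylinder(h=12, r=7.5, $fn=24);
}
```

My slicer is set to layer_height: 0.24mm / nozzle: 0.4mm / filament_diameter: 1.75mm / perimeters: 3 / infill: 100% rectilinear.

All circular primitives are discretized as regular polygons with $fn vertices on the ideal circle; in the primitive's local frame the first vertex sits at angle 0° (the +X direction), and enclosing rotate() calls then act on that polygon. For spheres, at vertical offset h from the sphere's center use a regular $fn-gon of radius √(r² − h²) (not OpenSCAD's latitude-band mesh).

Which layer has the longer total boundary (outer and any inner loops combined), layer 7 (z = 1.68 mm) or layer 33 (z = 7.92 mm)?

layer 33 (z = 7.92 mm)

Layer 7 (z = 1.68): the 24.5×21 cube contributes its full rectangle (perimeter 91.00 mm); the 22.5×23.5 cube at (3, 8) contributes its full rectangle (perimeter 92.00 mm); the r=11 cylinder at (13.5, 8) gives a regular 24-gon of circumradius 11 (constant along its height) (perimeter = 2·24·11.000·sin(180°/24) = 68.92 mm); the r=6.5 sphere at (8, 1.5) slices to a regular 24-gon of circumradius 6.464 (√(r²−h²) with h=0.68 from center) (perimeter = 2·24·6.464·sin(180°/24) = 40.50 mm); Taking the first minus the rest: starting from the 24.5×21 cube, the 22.5×23.5 cube at (3, 8) partially overlaps it — only the 279.50 mm² overlap (of its 528.75 mm²) is removed, clipping the outline; the r=11 cylinder at (13.5, 8) partially overlaps it — only the 158.75 mm² overlap (of its 375.81 mm²) is removed, clipping the outline; the r=6.5 sphere at (8, 1.5) partially overlaps it — only the 11.92 mm² overlap (of its 129.79 mm²) is removed, clipping the outline — boundary = 67.60 mm; the cylinder at (2.5, -1.5) does not reach this height (z outside [7, 19]); Combining (union): only the result so far is present, so the union is just that shape — boundary = 67.60 mm. So its perimeter = 67.60 mm. Layer 33 (z = 7.92): the cube (footprint 24.5×21) is included at this height (perimeter 91.00 mm); the 22.5×23.5 cube at (3, 8) contributes its full rectangle (perimeter 92.00 mm); the cylinder at (13.5, 8): section is a regular 24-gon, circumradius r=11 (perimeter = 2·24·11.000·sin(180°/24) = 68.92 mm); the sphere at (8, 1.5) is absent (|z−center|=6.920 > r=6.5); After the difference (first − rest): starting from the 24.5×21 cube, the 22.5×23.5 cube at (3, 8) partially overlaps it — only the 279.50 mm² overlap (of its 528.75 mm²) is removed, clipping the outline; the r=11 cylinder at (13.5, 8) partially overlaps it — only the 158.75 mm² overlap (of its 375.81 mm²) is removed, clipping the outline — boundary = 72.53 mm; the cylinder at (2.5, -1.5): section is a regular 24-gon, circumradius r=7.5 (perimeter = 2·24·7.500·sin(180°/24) = 46.99 mm); Merging all regions: the regions partially overlap (shared area 23.36 mm²), so the edge portions inside another operand are dropped and the merged outline is re-measured after clipping — boundary = 98.24 mm. So its perimeter = 98.24 mm. Layer 33 is larger (98.24 vs 67.60 mm).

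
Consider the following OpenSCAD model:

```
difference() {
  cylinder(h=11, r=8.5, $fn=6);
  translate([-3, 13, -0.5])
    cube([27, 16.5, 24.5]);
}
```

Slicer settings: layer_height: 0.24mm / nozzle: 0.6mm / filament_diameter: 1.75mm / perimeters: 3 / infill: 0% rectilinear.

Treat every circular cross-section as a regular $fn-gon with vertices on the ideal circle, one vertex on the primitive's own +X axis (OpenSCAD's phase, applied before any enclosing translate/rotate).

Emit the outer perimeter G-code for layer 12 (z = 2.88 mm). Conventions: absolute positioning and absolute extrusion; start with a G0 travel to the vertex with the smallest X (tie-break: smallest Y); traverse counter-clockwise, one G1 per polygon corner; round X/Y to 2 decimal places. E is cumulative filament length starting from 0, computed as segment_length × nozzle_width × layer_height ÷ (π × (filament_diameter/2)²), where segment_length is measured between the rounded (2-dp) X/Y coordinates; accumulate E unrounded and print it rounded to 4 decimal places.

G0 X-8.50 Y0.00 Z2.88
G1 X-4.25 Y-7.36 E0.5088
G1 X4.25 Y-7.36 E1.0177
G1 X8.50 Y0.00 E1.5265
G1 X4.25 Y7.36 E2.0353
G1 X-4.25 Y7.36 E2.5442
G1 X-8.50 Y0.00 E3.0530

At z = 2.88 mm: the r=8.5 cylinder contributes a regular 6-gon of circumradius 8.5; the 27×16.5 cube at (-3, 13) contributes its full rectangle; Subtracting the remaining from the first: starting from the r=8.5 cylinder, the 27×16.5 cube at (-3, 13) misses the remaining region (no effect) — 1 connected region. The outline is a single polygon with 6 vertices. Extrusion per mm of travel: 0.6 × 0.24 / (π × 0.875²) = 0.059868. Accumulating E over each segment gives final E = 3.0530.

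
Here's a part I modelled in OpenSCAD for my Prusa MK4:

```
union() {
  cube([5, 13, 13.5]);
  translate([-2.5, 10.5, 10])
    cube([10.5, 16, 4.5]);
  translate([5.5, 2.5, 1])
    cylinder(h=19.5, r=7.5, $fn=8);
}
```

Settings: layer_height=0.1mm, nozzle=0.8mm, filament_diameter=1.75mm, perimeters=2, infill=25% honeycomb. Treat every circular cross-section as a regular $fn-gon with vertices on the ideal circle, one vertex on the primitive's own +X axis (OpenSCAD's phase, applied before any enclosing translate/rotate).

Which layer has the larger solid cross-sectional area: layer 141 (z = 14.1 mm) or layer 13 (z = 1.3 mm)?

layer 141 (z = 14.1 mm)

Layer 141 (z = 14.1): the cube does not reach this height (z outside [0, 13.5]); the 10.5×16 cube at (-2.5, 10.5) contributes its full rectangle (area 168.00 mm²); the r=7.5 cylinder at (5.5, 2.5) gives a regular 8-gon of circumradius 7.5 (constant along its height) (area = (8/2)·7.500²·sin(360°/8) = 159.10 mm²); Combining (union): the 2 present regions are separate (no shared area or edge), so areas and boundary lengths simply add and each stays a separate island — area = 327.10 mm². So its area = 327.10 mm². Layer 13 (z = 1.3): the 5×13 cube contributes its full rectangle (area 65.00 mm²); the cube at (-2.5, 10.5) does not reach this height (z outside [10, 14.5]); the r=7.5 cylinder at (5.5, 2.5) contributes a regular 8-gon of circumradius 7.5 (area = (8/2)·7.500²·sin(360°/8) = 159.10 mm²); Merging all regions: the regions partially overlap — summed areas 224.10 mm² minus the doubly-counted overlap 43.75 mm² gives 180.35 mm² — area = 180.35 mm². So its area = 180.35 mm². Layer 141 is larger (327.10 vs 180.35 mm²).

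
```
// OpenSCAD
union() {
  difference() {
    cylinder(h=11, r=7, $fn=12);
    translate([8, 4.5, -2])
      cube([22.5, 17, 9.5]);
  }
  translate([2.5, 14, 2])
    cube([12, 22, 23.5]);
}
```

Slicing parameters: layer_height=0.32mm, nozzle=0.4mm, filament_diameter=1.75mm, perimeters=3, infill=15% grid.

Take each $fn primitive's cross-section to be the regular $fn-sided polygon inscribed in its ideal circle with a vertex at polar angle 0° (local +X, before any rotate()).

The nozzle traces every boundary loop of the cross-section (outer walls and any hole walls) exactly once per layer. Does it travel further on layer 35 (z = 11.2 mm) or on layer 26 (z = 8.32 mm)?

layer 26 (z = 8.32 mm)

Layer 35 (z = 11.2): the cylinder is absent (z outside [0, 11]); the cube at (8, 4.5) is absent (z outside [-2, 7.5]); Taking the first minus the rest: the first operand is absent here, so nothing remains; the 12×22 cube at (2.5, 14) contributes its full rectangle (perimeter 68.00 mm); Merging all regions: only the 12×22 cube at (2.5, 14) is present, so the union is just that shape — boundary = 68.00 mm. So its perimeter = 68.00 mm. Layer 26 (z = 8.32): the r=7 cylinder gives a regular 12-gon of circumradius 7 (constant along its height) (perimeter = 2·12·7.000·sin(180°/12) = 43.48 mm); the cube at (8, 4.5) is absent (z outside [-2, 7.5]); Subtracting the remaining from the first: none of the subtracted shapes is present at this height, so the r=7 cylinder is unchanged — boundary = 43.48 mm; the 12×22 cube at (2.5, 14) contributes its full rectangle (perimeter 68.00 mm); Merging all regions: the 2 present regions are separate (no shared area or edge), so areas and boundary lengths simply add and each stays a separate island — boundary = 111.48 mm. So its perimeter = 111.48 mm. Layer 26 is larger (111.48 vs 68.00 mm).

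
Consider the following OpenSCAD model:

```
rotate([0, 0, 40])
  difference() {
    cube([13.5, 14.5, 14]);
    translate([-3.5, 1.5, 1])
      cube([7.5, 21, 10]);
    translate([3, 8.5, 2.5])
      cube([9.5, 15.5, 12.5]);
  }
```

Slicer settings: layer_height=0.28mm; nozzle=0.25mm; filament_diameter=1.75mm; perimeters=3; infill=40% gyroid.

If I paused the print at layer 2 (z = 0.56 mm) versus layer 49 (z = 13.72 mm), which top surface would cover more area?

Layer 2 (z = 0.56): the cube is present — its section is the full 13.5×14.5 rectangle (area 195.75 mm²); the cube at (-3.5, 1.5) is not intersected at this z (z outside [1, 11]); the cube at (3, 8.5) is absent (z outside [2.5, 15]); Taking the first minus the rest: none of the subtracted shapes is present at this height, so the 13.5×14.5 cube is unchanged — area = 195.75 mm²; (whole slice rotated 40° about Z — lengths, areas and connectivity unchanged). So its area = 195.75 mm². Layer 49 (z = 13.72): the cube (footprint 13.5×14.5) is included at this height (area 195.75 mm²); the cube at (-3.5, 1.5) is not intersected at this z (z outside [1, 11]); the 9.5×15.5 cube at (3, 8.5) contributes its full rectangle (area 147.25 mm²); Subtracting the remaining from the first: starting from the 13.5×14.5 cube (195.75 mm²), the 9.5×15.5 cube at (3, 8.5) partially overlaps it — only the 57.00 mm² overlap (of its 147.25 mm²) is removed, clipping the outline — area = 138.75 mm²; (rotated 40° about Z; rotation is an isometry so areas/perimeters/island counts are preserved). So its area = 138.75 mm². Layer 2 is larger (195.75 vs 138.75 mm²).

layer 2 (z = 0.56 mm)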